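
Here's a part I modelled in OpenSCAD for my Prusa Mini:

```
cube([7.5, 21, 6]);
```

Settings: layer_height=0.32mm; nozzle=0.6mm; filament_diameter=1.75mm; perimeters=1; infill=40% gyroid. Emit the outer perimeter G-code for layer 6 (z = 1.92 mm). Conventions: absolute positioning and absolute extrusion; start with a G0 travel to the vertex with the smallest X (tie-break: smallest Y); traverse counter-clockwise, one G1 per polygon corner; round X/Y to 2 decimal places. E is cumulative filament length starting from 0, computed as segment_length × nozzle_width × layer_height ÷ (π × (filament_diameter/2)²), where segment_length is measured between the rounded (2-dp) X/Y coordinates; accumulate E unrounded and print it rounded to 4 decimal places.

G0 X0.00 Y0.00 Z1.92
G1 X7.50 Y0.00 E0.5987
G1 X7.50 Y21.00 E2.2750
G1 X0.00 Y21.00 E2.8737
G1 X0.00 Y0.00 E4.5500

At z = 1.92 mm: the cube is present — its section is the full 7.5×21 rectangle. The outline is a single polygon with 4 vertices. Extrusion per mm of travel: 0.6 × 0.32 / (π × 0.875²) = 0.079824. Accumulating E over each segment gives final E = 4.5500.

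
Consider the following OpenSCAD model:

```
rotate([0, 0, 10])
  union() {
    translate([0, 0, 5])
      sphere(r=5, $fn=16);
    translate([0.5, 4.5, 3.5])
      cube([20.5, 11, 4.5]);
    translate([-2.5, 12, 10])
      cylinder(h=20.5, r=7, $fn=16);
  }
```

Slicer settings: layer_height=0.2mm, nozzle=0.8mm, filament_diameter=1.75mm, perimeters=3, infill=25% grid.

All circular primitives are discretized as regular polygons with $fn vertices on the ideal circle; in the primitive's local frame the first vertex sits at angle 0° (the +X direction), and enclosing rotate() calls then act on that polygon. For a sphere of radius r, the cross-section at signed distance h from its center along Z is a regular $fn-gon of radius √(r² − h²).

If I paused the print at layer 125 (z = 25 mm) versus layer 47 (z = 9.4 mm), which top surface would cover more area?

Layer 125 (z = 25): the sphere is absent (|z−center|=20.000 > r=5); the cube at (0.5, 4.5) is not intersected at this z (z outside [3.5, 8]); the r=7 cylinder at (-2.5, 12) contributes a regular 16-gon of circumradius 7 (area = (16/2)·7.000²·sin(360°/16) = 150.01 mm²); Taking the union: only the r=7 cylinder at (-2.5, 12) is present, so the union is just that shape — area = 150.01 mm²; (rotated 10° about Z; rotation is an isometry so areas/perimeters/island counts are preserved). So its area = 150.01 mm². Layer 47 (z = 9.4): the sphere: section is a regular 16-gon, circumradius = √(r²−h²) = √(5²−4.4²) = 2.375 (area = (16/2)·2.375²·sin(360°/16) = 17.27 mm²); the cube at (0.5, 4.5) is not intersected at this z (z outside [3.5, 8]); the cylinder at (-2.5, 12) is absent (z outside [10, 30.5]); Combining (union): only the r=5 sphere is present, so the union is just that shape — area = 17.27 mm²; (whole slice rotated 10° about Z — lengths, areas and connectivity unchanged). So its area = 17.27 mm². Layer 125 is larger (150.01 vs 17.27 mm²).

layer 125 (z = 25 mm)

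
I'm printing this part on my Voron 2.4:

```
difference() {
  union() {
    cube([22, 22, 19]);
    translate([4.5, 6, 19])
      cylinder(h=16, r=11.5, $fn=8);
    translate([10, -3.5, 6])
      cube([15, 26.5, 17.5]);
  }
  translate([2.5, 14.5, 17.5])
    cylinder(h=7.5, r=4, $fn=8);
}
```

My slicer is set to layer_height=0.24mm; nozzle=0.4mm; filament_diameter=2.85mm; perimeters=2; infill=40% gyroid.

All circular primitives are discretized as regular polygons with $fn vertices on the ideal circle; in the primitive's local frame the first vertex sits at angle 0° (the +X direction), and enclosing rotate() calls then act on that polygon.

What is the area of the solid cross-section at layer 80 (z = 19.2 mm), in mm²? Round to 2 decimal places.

At z = 19.2 mm: the cube is not intersected at this z (z outside [0, 19]); the cylinder at (4.5, 6): section is a regular 8-gon, circumradius r=11.5 (area = (8/2)·11.500²·sin(360°/8) = 374.06 mm²); the cube at (10, -3.5) (footprint 15×26.5) is included at this height (area 397.50 mm²); Taking the union: the regions partially overlap — summed areas 771.56 mm² minus the doubly-counted overlap 73.06 mm² gives 698.50 mm² — area = 698.50 mm²; the r=4 cylinder at (2.5, 14.5) contributes a regular 8-gon of circumradius 4 (area = (8/2)·4.000²·sin(360°/8) = 45.25 mm²); After the difference (first − rest): starting from the result so far (698.50 mm²), the r=4 cylinder at (2.5, 14.5) partially overlaps it — only the 37.10 mm² overlap (of its 45.25 mm²) is removed, clipping the outline — area = 661.40 mm². Overall, the cross-section is a single solid region. Net area = 661.40 mm².

661.40 mm²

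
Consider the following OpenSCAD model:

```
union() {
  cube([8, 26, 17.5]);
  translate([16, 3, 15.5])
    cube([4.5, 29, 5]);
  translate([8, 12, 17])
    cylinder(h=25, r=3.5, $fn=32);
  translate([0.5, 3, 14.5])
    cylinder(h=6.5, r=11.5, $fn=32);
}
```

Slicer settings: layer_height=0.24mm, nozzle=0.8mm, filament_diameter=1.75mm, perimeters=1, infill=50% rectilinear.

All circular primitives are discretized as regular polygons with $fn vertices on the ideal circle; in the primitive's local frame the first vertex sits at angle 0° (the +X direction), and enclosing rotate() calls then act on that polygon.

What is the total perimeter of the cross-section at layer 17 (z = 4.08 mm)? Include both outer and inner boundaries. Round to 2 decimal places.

At z = 4.08 mm: the cube is present — its section is the full 8×26 rectangle (perimeter 68.00 mm); the cube at (16, 3) does not reach this height (z outside [15.5, 20.5]); the cylinder at (8, 12) is absent (z outside [17, 42]); the cylinder at (0.5, 3) is absent (z outside [14.5, 21]); Merging all regions: only the 8×26 cube is present, so the union is just that shape — boundary = 68.00 mm. Overall, the cross-section is a single solid region. Total boundary length (outer) = 68.00 mm.

68.00 mm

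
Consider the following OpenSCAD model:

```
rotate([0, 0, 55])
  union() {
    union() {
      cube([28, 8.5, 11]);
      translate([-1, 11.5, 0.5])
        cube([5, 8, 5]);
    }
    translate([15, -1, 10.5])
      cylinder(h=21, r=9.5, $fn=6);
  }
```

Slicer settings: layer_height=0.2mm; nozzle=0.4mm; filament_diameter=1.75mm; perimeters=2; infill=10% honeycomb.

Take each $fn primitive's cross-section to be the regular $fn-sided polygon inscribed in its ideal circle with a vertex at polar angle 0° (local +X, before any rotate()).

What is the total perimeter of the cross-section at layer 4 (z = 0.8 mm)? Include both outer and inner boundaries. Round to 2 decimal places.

99.00 mm

At z = 0.8 mm: the cube (footprint 28×8.5) is included at this height (perimeter 73.00 mm); the cube at (-1, 11.5) (footprint 5×8) is included at this height (perimeter 26.00 mm); Merging all regions: the 2 present regions are separate (no shared area or edge), so areas and boundary lengths simply add and each stays a separate island — boundary = 99.00 mm; the cylinder at (15, -1) is not intersected at this z (z outside [10.5, 31.5]); Taking the union: only the result so far is present, so the union is just that shape — boundary = 99.00 mm; (rotated 55° about Z; rotation is an isometry so areas/perimeters/island counts are preserved). Overall, the cross-section has 2 separate islands. Total boundary length (outer) = 99.00 mm.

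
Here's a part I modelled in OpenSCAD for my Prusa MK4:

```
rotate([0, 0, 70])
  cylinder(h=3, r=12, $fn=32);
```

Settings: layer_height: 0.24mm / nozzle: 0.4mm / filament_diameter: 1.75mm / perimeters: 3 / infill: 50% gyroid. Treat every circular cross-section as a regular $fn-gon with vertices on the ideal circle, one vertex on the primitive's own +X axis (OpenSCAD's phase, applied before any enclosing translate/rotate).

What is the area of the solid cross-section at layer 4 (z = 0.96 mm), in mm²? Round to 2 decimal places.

At z = 0.96 mm: the r=12 cylinder contributes a regular 32-gon of circumradius 12 (area = (32/2)·12.000²·sin(360°/32) = 449.49 mm²); (rotated 70° about Z; rotation is an isometry so areas/perimeters/island counts are preserved). Overall, the cross-section is a single solid region. Net area = 449.49 mm².

449.49 mm²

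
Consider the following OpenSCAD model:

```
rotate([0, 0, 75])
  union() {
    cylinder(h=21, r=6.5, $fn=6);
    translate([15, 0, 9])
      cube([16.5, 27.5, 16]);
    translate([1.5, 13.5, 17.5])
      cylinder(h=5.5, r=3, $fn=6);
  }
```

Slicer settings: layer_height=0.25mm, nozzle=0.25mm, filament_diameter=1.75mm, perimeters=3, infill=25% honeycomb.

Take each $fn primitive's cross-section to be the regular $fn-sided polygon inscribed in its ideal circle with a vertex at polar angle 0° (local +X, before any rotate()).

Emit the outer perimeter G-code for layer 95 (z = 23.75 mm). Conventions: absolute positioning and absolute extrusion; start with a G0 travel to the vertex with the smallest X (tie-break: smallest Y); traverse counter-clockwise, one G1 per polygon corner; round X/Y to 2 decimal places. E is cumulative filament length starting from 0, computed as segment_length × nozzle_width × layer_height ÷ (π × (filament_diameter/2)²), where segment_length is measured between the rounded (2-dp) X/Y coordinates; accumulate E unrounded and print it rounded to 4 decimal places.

G0 X-22.68 Y21.61 Z23.75
G1 X3.88 Y14.49 E0.7145
G1 X8.15 Y30.43 E1.1433
G1 X-18.41 Y37.54 E1.8578
G1 X-22.68 Y21.61 E2.2863

At z = 23.75 mm: the cylinder does not reach this height (z outside [0, 21]); the cube at (15, 0) (footprint 16.5×27.5) is included at this height; the cylinder at (1.5, 13.5) does not reach this height (z outside [17.5, 23]); Taking the union: only the 16.5×27.5 cube at (15, 0) is present, so the union is just that shape — 1 connected region; (whole slice rotated 75° about Z — lengths, areas and connectivity unchanged). The outline is a single polygon with 4 vertices. Extrusion per mm of travel: 0.25 × 0.25 / (π × 0.875²) = 0.025984. Accumulating E over each segment gives final E = 2.2863.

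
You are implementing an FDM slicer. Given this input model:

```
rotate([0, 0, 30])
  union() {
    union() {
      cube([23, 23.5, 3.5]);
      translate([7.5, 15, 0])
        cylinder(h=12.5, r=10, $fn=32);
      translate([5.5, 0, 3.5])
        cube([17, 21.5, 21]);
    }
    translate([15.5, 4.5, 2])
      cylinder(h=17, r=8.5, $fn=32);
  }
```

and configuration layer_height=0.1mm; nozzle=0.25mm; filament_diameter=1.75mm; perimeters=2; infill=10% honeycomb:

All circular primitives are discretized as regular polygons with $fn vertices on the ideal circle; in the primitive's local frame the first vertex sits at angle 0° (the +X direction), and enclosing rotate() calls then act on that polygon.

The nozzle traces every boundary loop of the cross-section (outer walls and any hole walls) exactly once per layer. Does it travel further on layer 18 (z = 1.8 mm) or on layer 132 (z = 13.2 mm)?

Layer 18 (z = 1.8): the cube is present — its section is the full 23×23.5 rectangle (perimeter 93.00 mm); the r=10 cylinder at (7.5, 15) contributes a regular 32-gon of circumradius 10 (perimeter = 2·32·10.000·sin(180°/32) = 62.73 mm); the cube at (5.5, 0) does not reach this height (z outside [3.5, 24.5]); Taking the union: the regions partially overlap (shared area 279.61 mm²), so the edge portions inside another operand are dropped and the merged outline is re-measured after clipping — boundary = 94.79 mm; the cylinder at (15.5, 4.5) is not intersected at this z (z outside [2, 19]); Combining (union): only that combined region is present, so the union is just that shape — boundary = 94.79 mm; (rotated 30° about Z; rotation is an isometry so areas/perimeters/island counts are preserved). So its perimeter = 94.79 mm. Layer 132 (z = 13.2): the cube is not intersected at this z (z outside [0, 3.5]); the cylinder at (7.5, 15) does not reach this height (z outside [0, 12.5]); the cube at (5.5, 0) is present — its section is the full 17×21.5 rectangle (perimeter 77.00 mm); Taking the union: only the 17×21.5 cube at (5.5, 0) is present, so the union is just that shape — boundary = 77.00 mm; the r=8.5 cylinder at (15.5, 4.5) contributes a regular 32-gon of circumradius 8.5 (perimeter = 2·32·8.500·sin(180°/32) = 53.32 mm); Merging all regions: the regions partially overlap (shared area 175.73 mm²), so the edge portions inside another operand are dropped and the merged outline is re-measured after clipping — boundary = 80.53 mm; (rotated 30° about Z; rotation is an isometry so areas/perimeters/island counts are preserved). So its perimeter = 80.53 mm. Layer 18 is larger (94.79 vs 80.53 mm).

layer 18 (z = 1.8 mm)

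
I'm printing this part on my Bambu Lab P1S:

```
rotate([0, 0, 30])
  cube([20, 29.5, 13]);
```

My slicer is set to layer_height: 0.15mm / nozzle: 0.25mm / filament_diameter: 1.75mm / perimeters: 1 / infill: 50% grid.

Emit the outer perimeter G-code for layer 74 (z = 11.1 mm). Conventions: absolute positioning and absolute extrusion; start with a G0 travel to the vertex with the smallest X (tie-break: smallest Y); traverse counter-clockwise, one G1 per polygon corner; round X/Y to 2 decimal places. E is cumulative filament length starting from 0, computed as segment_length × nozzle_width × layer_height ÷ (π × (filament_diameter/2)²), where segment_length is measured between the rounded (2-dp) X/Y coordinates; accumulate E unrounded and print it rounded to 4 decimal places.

At z = 11.1 mm: the cube (footprint 20×29.5) is included at this height; (whole slice rotated 30° about Z — lengths, areas and connectivity unchanged). The outline is a single polygon with 4 vertices. Extrusion per mm of travel: 0.25 × 0.15 / (π × 0.875²) = 0.015591. Accumulating E over each segment gives final E = 1.5435.

G0 X-14.75 Y25.55 Z11.10
G1 X0.00 Y0.00 E0.4600
G1 X17.32 Y10.00 E0.7718
G1 X2.57 Y35.55 E1.2317
G1 X-14.75 Y25.55 E1.5435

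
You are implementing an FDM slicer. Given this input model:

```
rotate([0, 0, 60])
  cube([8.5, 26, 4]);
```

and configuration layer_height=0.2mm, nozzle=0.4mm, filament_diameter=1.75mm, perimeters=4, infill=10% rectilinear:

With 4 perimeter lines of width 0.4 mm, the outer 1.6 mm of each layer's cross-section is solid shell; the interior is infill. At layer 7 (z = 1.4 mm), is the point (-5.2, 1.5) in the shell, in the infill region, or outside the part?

outside

At z = 1.4 mm: the 8.5×26 cube contributes its full rectangle; (whole slice rotated 60° about Z — lengths, areas and connectivity unchanged). Overall, the cross-section is a single solid region. Undo the 60° rotation: the query point maps to (-1.301, 5.253) in the un-rotated model frame. The nearest boundary edge runs (0.00, 26.00)→(0.00, 0.00); distance from the point to it = 1.30 mm. The point is not inside any of the regions above, so it lies outside the cross-section (1.30 mm from the nearest boundary).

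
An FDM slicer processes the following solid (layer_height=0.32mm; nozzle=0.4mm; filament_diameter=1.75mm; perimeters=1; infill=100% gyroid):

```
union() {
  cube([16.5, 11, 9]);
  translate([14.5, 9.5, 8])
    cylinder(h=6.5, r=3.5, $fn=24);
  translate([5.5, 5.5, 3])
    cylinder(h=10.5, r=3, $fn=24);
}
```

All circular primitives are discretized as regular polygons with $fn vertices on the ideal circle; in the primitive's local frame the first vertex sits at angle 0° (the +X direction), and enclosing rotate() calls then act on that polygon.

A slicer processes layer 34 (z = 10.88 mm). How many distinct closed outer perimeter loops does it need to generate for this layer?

2

At z = 10.88 mm: the cube is absent (z outside [0, 9]); the r=3.5 cylinder at (14.5, 9.5) gives a regular 24-gon of circumradius 3.5 (constant along its height); the r=3 cylinder at (5.5, 5.5) gives a regular 24-gon of circumradius 3 (constant along its height); Taking the union: the 2 present regions are separate (no shared area or edge), so areas and boundary lengths simply add and each stays a separate island — 2 connected regions. The result has 2 disconnected regions.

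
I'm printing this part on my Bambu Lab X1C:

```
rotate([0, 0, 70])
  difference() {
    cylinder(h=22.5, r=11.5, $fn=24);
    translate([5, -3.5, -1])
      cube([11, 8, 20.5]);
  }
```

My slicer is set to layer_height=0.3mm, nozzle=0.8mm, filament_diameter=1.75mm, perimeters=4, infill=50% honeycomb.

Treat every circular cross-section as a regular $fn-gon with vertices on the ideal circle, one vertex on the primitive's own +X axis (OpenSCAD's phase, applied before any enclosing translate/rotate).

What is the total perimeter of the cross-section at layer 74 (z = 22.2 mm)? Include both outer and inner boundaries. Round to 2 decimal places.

72.05 mm

At z = 22.2 mm: the cylinder: section is a regular 24-gon, circumradius r=11.5 (perimeter = 2·24·11.500·sin(180°/24) = 72.05 mm); the cube at (5, -3.5) is not intersected at this z (z outside [-1, 19.5]); Subtracting the remaining from the first: none of the subtracted shapes is present at this height, so the r=11.5 cylinder is unchanged — boundary = 72.05 mm; (whole slice rotated 70° about Z — lengths, areas and connectivity unchanged). Overall, the cross-section is a single solid region. Total boundary length (outer) = 72.05 mm.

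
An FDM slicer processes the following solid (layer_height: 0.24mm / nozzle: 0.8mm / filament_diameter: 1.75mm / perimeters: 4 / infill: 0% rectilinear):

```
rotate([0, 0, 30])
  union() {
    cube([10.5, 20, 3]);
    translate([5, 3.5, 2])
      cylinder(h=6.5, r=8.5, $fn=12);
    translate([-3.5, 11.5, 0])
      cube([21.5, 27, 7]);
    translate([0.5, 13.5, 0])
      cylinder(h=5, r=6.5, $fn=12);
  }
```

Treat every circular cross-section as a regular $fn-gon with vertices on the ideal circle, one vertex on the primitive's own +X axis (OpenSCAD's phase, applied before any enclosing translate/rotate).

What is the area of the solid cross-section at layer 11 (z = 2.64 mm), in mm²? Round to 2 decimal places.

826.19 mm²

At z = 2.64 mm: the 10.5×20 cube contributes its full rectangle (area 210.00 mm²); the r=8.5 cylinder at (5, 3.5) gives a regular 12-gon of circumradius 8.5 (constant along its height) (area = (12/2)·8.500²·sin(360°/12) = 216.75 mm²); the cube at (-3.5, 11.5) is present — its section is the full 21.5×27 rectangle (area 580.50 mm²); the r=6.5 cylinder at (0.5, 13.5) gives a regular 12-gon of circumradius 6.5 (constant along its height) (area = (12/2)·6.500²·sin(360°/12) = 126.75 mm²); Taking the union: the regions partially overlap — summed areas 1134.00 mm² minus the doubly-counted overlap 307.81 mm² gives 826.19 mm² — area = 826.19 mm²; (rotated 30° about Z; rotation is an isometry so areas/perimeters/island counts are preserved). Overall, the cross-section is a single solid region. Net area = 826.19 mm².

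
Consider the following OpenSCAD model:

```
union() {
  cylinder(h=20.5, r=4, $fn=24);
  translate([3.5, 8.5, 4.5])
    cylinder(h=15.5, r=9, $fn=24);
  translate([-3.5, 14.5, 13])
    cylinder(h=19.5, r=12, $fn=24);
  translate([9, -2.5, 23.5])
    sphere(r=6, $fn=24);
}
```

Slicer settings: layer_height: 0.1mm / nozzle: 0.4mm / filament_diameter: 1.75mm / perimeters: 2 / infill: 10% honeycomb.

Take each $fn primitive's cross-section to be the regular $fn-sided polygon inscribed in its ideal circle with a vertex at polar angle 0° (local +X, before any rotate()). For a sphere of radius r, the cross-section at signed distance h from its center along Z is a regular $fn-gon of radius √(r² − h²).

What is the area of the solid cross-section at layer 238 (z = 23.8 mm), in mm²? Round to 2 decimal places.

At z = 23.8 mm: the cylinder is not intersected at this z (z outside [0, 20.5]); the cylinder at (3.5, 8.5) is not intersected at this z (z outside [4.5, 20]); the cylinder at (-3.5, 14.5): section is a regular 24-gon, circumradius r=12 (area = (24/2)·12.000²·sin(360°/24) = 447.24 mm²); the r=6 sphere at (9, -2.5) slices to a regular 24-gon of circumradius 5.992 (√(r²−h²) with h=0.3 from center) (area = (24/2)·5.992²·sin(360°/24) = 111.53 mm²); Taking the union: the 2 present regions are separate (no shared area or edge), so areas and boundary lengths simply add and each stays a separate island — area = 558.77 mm². Overall, the cross-section has 2 separate islands. Net area = 558.77 mm².

558.77 mm²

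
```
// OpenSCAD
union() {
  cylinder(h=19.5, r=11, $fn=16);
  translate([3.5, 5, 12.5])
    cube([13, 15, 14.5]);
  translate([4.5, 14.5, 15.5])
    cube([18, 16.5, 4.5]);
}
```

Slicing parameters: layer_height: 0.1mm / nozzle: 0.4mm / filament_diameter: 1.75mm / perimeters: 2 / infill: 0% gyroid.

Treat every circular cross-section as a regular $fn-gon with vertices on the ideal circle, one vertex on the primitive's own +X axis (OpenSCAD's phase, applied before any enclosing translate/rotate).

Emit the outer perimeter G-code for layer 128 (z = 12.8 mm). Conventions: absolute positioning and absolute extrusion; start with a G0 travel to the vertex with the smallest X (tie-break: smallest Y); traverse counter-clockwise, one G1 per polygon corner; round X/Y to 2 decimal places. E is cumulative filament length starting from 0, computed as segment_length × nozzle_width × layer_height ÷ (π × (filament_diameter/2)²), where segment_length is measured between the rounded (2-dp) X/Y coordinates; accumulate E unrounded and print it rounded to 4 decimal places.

At z = 12.8 mm: the cylinder: section is a regular 16-gon, circumradius r=11; the cube at (3.5, 5) is present — its section is the full 13×15 rectangle; the cube at (4.5, 14.5) does not reach this height (z outside [15.5, 20]); Merging all regions: the regions partially overlap (shared area 20.46 mm²), so overlapping operands fuse into one piece — 1 connected region. The outline is a single polygon with 19 vertices. Extrusion per mm of travel: 0.4 × 0.1 / (π × 0.875²) = 0.016630. Accumulating E over each segment gives final E = 1.7442.

G0 X-11.00 Y0.00 Z12.80
G1 X-10.16 Y-4.21 E0.0714
G1 X-7.78 Y-7.78 E0.1427
G1 X-4.21 Y-10.16 E0.2141
G1 X0.00 Y-11.00 E0.2855
G1 X4.21 Y-10.16 E0.3569
G1 X7.78 Y-7.78 E0.4282
G1 X10.16 Y-4.21 E0.4996
G1 X11.00 Y0.00 E0.5710
G1 X10.16 Y4.21 E0.6424
G1 X9.63 Y5.00 E0.6582
G1 X16.50 Y5.00 E0.7724
G1 X16.50 Y20.00 E1.0219
G1 X3.50 Y20.00 E1.2381
G1 X3.50 Y10.30 E1.3994
G1 X0.00 Y11.00 E1.4588
G1 X-4.21 Y10.16 E1.5301
G1 X-7.78 Y7.78 E1.6015
G1 X-10.16 Y4.21 E1.6729
G1 X-11.00 Y0.00 E1.7442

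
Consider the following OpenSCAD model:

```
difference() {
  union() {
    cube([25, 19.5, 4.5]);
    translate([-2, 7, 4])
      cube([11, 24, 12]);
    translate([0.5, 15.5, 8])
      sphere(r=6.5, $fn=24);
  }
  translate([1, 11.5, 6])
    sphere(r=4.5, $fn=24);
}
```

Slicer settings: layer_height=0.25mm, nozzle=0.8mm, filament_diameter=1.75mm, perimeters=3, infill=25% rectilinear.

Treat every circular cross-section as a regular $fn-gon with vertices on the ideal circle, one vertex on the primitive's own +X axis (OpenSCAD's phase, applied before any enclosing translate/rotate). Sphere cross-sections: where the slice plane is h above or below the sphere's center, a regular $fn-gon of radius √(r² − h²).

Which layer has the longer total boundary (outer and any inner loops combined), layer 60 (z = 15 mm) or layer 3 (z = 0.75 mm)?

Layer 60 (z = 15): the cube is absent (z outside [0, 4.5]); the cube at (-2, 7) (footprint 11×24) is included at this height (perimeter 70.00 mm); the sphere at (0.5, 15.5) is absent (|z−center|=7.000 > r=6.5); Combining (union): only the 11×24 cube at (-2, 7) is present, so the union is just that shape — boundary = 70.00 mm; the sphere at (1, 11.5) is not intersected at this z (|z−center|=9.000 > r=4.5); After the difference (first − rest): none of the subtracted shapes is present at this height, so that combined region is unchanged — boundary = 70.00 mm. So its perimeter = 70.00 mm. Layer 3 (z = 0.75): the cube is present — its section is the full 25×19.5 rectangle (perimeter 89.00 mm); the cube at (-2, 7) is not intersected at this z (z outside [4, 16]); the sphere at (0.5, 15.5) is absent (|z−center|=7.250 > r=6.5); Merging all regions: only the 25×19.5 cube is present, so the union is just that shape — boundary = 89.00 mm; the sphere at (1, 11.5) is not intersected at this z (|z−center|=5.250 > r=4.5); After the difference (first − rest): none of the subtracted shapes is present at this height, so the result so far is unchanged — boundary = 89.00 mm. So its perimeter = 89.00 mm. Layer 3 is larger (89.00 vs 70.00 mm).

layer 3 (z = 0.75 mm)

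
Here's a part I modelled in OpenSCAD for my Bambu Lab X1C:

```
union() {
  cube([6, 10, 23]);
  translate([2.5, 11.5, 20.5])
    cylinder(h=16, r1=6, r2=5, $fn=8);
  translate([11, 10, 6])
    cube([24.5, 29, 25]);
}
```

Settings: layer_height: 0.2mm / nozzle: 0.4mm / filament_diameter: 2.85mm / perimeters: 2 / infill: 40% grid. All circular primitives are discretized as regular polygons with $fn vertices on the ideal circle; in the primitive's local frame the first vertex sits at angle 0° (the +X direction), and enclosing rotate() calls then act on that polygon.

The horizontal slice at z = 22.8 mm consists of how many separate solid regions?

At z = 22.8 mm: the cube (footprint 6×10) is included at this height; the cone at (2.5, 11.5) contributes a regular 8-gon of circumradius 5.856 (interpolated between r1=6 and r2=5 at t=0.144); the cube at (11, 10) is present — its section is the full 24.5×29 rectangle; Combining (union): the regions partially overlap (shared area 22.31 mm²), so overlapping operands fuse into one piece — 2 connected regions. The result has 2 disconnected regions.

2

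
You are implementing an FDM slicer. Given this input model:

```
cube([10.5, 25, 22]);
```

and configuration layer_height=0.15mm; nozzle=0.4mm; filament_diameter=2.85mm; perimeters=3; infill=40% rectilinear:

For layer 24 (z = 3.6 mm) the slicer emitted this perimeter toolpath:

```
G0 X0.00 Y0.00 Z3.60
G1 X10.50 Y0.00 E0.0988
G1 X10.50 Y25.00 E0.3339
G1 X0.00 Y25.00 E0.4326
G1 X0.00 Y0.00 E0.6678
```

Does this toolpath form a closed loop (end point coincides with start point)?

Start point (G0): (0.00, 0.00). End point (last G1): the path returns to the start — closed.

yes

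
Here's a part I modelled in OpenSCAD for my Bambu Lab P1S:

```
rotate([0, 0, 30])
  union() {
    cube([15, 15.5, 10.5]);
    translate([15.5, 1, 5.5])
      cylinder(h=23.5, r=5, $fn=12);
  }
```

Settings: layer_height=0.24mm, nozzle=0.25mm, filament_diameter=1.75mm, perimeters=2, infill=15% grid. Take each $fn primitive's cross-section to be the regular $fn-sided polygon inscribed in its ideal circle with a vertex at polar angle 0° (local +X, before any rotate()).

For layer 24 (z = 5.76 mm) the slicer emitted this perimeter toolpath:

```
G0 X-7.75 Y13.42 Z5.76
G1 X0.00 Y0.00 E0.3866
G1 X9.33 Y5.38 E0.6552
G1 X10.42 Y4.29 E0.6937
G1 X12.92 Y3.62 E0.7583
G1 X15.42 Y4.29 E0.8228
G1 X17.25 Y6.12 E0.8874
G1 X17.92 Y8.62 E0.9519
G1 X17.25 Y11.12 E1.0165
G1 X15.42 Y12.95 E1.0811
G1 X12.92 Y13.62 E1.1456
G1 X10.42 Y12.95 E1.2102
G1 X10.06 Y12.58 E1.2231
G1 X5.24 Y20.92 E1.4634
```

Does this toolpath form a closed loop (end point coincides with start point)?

Start point (G0): (-7.75, 13.42). End point (last G1): the path does not return to the start — open.

no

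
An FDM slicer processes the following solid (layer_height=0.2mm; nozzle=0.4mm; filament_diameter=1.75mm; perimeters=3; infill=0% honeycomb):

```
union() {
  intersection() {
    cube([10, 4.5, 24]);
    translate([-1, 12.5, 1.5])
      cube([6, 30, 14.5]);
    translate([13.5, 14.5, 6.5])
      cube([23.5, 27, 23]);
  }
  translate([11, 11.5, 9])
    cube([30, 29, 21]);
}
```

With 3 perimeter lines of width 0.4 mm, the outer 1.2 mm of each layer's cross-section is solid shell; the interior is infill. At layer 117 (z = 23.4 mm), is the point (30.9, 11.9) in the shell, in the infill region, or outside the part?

At z = 23.4 mm: the cube is present — its section is the full 10×4.5 rectangle; the cube at (-1, 12.5) does not reach this height (z outside [1.5, 16]); the cube at (13.5, 14.5) (footprint 23.5×27) is included at this height; Taking the intersection: at least one operand is absent at this height, so nothing remains; the 30×29 cube at (11, 11.5) contributes its full rectangle; Merging all regions: only the 30×29 cube at (11, 11.5) is present, so the union is just that shape — 1 connected region. Overall, the cross-section is a single solid region. The nearest boundary edge runs (11.00, 11.50)→(41.00, 11.50); distance from the point to it = 0.40 mm. The point is inside the cross-section, 0.40 mm from the nearest boundary — within the 1.2 mm shell band (3 × 0.4).

shell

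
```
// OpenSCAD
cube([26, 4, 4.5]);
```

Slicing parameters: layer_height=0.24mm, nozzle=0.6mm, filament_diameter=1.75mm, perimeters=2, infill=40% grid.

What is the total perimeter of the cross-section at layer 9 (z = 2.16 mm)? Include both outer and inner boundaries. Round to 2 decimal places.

At z = 2.16 mm: the 26×4 cube contributes its full rectangle (perimeter 60.00 mm). Overall, the cross-section is a single solid region. Total boundary length (outer) = 60.00 mm.

60.00 mm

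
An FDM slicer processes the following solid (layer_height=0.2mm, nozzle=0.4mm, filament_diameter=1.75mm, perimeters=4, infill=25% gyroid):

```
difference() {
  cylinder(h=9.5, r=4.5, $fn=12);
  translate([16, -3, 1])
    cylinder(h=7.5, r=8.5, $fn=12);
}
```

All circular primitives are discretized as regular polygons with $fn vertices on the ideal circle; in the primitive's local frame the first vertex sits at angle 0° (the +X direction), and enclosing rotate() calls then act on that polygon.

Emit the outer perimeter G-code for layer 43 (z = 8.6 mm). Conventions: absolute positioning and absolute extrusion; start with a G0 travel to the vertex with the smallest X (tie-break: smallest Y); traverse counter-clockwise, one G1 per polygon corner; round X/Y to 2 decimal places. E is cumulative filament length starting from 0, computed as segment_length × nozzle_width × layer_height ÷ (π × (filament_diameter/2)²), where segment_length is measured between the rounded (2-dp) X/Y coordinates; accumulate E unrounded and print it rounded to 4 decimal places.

At z = 8.6 mm: the r=4.5 cylinder contributes a regular 12-gon of circumradius 4.5; the cylinder at (16, -3) does not reach this height (z outside [1, 8.5]); After the difference (first − rest): none of the subtracted shapes is present at this height, so the r=4.5 cylinder is unchanged — 1 connected region. The outline is a single polygon with 12 vertices. Extrusion per mm of travel: 0.4 × 0.2 / (π × 0.875²) = 0.033260. Accumulating E over each segment gives final E = 0.9300.

G0 X-4.50 Y0.00 Z8.60
G1 X-3.90 Y-2.25 E0.0775
G1 X-2.25 Y-3.90 E0.1551
G1 X0.00 Y-4.50 E0.2325
G1 X2.25 Y-3.90 E0.3100
G1 X3.90 Y-2.25 E0.3876
G1 X4.50 Y0.00 E0.4650
G1 X3.90 Y2.25 E0.5425
G1 X2.25 Y3.90 E0.6201
G1 X0.00 Y4.50 E0.6975
G1 X-2.25 Y3.90 E0.7750
G1 X-3.90 Y2.25 E0.8526
G1 X-4.50 Y0.00 E0.9300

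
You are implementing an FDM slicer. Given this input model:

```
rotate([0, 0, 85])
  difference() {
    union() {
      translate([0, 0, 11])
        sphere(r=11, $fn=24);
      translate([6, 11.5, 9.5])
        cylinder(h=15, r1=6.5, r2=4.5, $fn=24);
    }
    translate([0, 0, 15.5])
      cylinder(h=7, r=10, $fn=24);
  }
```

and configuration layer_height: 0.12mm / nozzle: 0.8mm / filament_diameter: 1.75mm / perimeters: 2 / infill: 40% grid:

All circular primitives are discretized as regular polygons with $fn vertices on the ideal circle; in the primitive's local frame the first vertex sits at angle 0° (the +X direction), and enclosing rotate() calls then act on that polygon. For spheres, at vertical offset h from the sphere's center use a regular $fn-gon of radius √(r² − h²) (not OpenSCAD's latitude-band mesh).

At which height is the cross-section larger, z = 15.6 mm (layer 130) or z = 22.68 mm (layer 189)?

layer 130 (z = 15.6 mm)

Layer 130 (z = 15.6): the sphere: section is a regular 24-gon, circumradius = √(r²−h²) = √(11²−4.6²) = 9.992 (area = (24/2)·9.992²·sin(360°/24) = 310.09 mm²); the cone at (6, 11.5): at t=0.407 of its height the radius interpolates to r₁+(r₂−r₁)t = 5.687, giving a regular 24-gon of that circumradius (area = (24/2)·5.687²·sin(360°/24) = 100.44 mm²); Taking the union: the regions partially overlap — summed areas 410.52 mm² minus the doubly-counted overlap 14.62 mm² gives 395.91 mm² — area = 395.91 mm²; the r=10 cylinder gives a regular 24-gon of circumradius 10 (constant along its height) (area = (24/2)·10.000²·sin(360°/24) = 310.58 mm²); After the difference (first − rest): starting from that combined region (395.91 mm²), the r=10 cylinder partially overlaps it — only the 310.15 mm² overlap (of its 310.58 mm²) is removed, clipping the outline — area = 85.75 mm²; (rotated 85° about Z; rotation is an isometry so areas/perimeters/island counts are preserved). So its area = 85.75 mm². Layer 189 (z = 22.68): the sphere is not intersected at this z (|z−center|=11.680 > r=11); the cone at (6, 11.5) (r1=6.5→r2=4.5) has section circumradius 4.743 here — a regular 24-gon (area = (24/2)·4.743²·sin(360°/24) = 69.86 mm²); Combining (union): only the cone at (6, 11.5) is present, so the union is just that shape — area = 69.86 mm²; the cylinder is absent (z outside [15.5, 22.5]); Taking the first minus the rest: none of the subtracted shapes is present at this height, so that combined region is unchanged — area = 69.86 mm²; (rotated 85° about Z; rotation is an isometry so areas/perimeters/island counts are preserved). So its area = 69.86 mm². Layer 130 is larger (85.75 vs 69.86 mm²).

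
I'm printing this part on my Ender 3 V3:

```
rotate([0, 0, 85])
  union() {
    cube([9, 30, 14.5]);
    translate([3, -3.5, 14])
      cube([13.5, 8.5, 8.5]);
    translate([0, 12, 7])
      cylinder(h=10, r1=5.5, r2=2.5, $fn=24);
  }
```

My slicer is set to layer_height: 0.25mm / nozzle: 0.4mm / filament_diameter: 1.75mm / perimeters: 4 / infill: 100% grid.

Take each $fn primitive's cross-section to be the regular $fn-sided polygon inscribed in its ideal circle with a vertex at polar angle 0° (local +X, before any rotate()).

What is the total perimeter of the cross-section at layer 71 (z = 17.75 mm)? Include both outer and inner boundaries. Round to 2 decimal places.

At z = 17.75 mm: the cube is not intersected at this z (z outside [0, 14.5]); the cube at (3, -3.5) (footprint 13.5×8.5) is included at this height (perimeter 44.00 mm); the cone at (0, 12) is not intersected at this z (z outside [7, 17]); Merging all regions: only the 13.5×8.5 cube at (3, -3.5) is present, so the union is just that shape — boundary = 44.00 mm; (rotated 85° about Z; rotation is an isometry so areas/perimeters/island counts are preserved). Overall, the cross-section is a single solid region. Total boundary length (outer) = 44.00 mm.

44.00 mm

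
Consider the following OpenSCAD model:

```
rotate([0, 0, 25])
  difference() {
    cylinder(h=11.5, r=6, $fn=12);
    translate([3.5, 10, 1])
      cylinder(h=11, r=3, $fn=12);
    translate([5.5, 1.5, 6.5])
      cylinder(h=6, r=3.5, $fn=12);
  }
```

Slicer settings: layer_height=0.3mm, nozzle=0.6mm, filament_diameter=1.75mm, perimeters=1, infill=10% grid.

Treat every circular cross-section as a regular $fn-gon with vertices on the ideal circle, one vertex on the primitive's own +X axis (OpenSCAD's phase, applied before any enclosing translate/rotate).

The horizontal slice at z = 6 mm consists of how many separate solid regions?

At z = 6 mm: the r=6 cylinder contributes a regular 12-gon of circumradius 6; the r=3 cylinder at (3.5, 10) gives a regular 12-gon of circumradius 3 (constant along its height); the cylinder at (5.5, 1.5) is not intersected at this z (z outside [6.5, 12.5]); Taking the first minus the rest: starting from the r=6 cylinder, the r=3 cylinder at (3.5, 10) misses the remaining region (no effect) — 1 connected region; (whole slice rotated 25° about Z — lengths, areas and connectivity unchanged). The result has 1 disconnected region.

1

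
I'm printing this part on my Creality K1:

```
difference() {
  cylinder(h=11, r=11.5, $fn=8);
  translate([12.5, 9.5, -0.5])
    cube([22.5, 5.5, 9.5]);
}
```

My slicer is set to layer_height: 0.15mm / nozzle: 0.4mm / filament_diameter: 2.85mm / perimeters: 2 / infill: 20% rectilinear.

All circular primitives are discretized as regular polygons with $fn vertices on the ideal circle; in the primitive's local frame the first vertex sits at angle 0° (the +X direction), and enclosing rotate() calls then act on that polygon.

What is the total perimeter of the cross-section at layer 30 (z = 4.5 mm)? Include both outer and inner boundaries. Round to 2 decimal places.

70.41 mm

At z = 4.5 mm: the r=11.5 cylinder contributes a regular 8-gon of circumradius 11.5 (perimeter = 2·8·11.500·sin(180°/8) = 70.41 mm); the 22.5×5.5 cube at (12.5, 9.5) contributes its full rectangle (perimeter 56.00 mm); Taking the first minus the rest: starting from the r=11.5 cylinder, the 22.5×5.5 cube at (12.5, 9.5) misses the remaining region (no effect) — boundary = 70.41 mm. Overall, the cross-section is a single solid region. Total boundary length (outer) = 70.41 mm.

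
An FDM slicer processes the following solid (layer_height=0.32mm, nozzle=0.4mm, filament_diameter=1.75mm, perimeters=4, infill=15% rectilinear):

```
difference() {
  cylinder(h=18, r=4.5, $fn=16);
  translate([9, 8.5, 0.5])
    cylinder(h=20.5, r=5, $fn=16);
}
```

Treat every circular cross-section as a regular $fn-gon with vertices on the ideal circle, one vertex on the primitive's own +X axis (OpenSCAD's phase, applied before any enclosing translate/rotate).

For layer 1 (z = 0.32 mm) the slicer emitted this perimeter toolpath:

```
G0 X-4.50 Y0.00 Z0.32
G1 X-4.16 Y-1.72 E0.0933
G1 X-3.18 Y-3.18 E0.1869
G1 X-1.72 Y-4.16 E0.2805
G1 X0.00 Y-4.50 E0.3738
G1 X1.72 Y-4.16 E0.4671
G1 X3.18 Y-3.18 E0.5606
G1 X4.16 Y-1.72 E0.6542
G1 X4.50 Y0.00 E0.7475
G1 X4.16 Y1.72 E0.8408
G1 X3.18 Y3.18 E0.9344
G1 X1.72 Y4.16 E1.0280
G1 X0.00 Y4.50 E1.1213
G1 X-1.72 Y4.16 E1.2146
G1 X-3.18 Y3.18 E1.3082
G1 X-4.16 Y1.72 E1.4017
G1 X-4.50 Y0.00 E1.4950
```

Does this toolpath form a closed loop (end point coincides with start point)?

yes

Start point (G0): (-4.50, 0.00). End point (last G1): the path returns to the start — closed.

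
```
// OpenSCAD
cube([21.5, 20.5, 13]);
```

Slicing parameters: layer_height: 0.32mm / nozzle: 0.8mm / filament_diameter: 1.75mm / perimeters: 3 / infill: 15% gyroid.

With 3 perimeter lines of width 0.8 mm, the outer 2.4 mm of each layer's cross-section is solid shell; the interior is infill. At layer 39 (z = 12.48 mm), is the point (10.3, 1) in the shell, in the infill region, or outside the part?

At z = 12.48 mm: the cube is present — its section is the full 21.5×20.5 rectangle. Overall, the cross-section is a single solid region. The nearest boundary edge runs (0.00, 0.00)→(21.50, 0.00); distance from the point to it = 1.00 mm. The point is inside the cross-section, 1.00 mm from the nearest boundary — within the 2.4 mm shell band (3 × 0.8).

shell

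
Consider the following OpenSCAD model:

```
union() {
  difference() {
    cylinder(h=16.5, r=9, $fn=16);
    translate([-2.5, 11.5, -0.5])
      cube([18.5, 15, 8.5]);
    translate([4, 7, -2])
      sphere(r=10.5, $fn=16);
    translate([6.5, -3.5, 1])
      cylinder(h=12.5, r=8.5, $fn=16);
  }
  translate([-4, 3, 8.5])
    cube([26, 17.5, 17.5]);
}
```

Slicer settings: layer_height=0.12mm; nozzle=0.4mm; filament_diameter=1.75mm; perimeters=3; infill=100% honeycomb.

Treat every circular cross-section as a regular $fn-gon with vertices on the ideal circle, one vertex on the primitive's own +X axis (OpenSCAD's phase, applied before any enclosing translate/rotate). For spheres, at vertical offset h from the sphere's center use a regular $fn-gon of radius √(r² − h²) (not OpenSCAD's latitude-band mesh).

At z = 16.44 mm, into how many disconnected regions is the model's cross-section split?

At z = 16.44 mm: the r=9 cylinder gives a regular 16-gon of circumradius 9 (constant along its height); the cube at (-2.5, 11.5) is absent (z outside [-0.5, 8]); the sphere at (4, 7) does not reach this height (|z−center|=18.440 > r=10.5); the cylinder at (6.5, -3.5) does not reach this height (z outside [1, 13.5]); Taking the first minus the rest: none of the subtracted shapes is present at this height, so the r=9 cylinder is unchanged — 1 connected region; the cube at (-4, 3) (footprint 26×17.5) is included at this height; Combining (union): the regions partially overlap (shared area 58.23 mm²), so overlapping operands fuse into one piece — 1 connected region. The result has 1 disconnected region.

1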